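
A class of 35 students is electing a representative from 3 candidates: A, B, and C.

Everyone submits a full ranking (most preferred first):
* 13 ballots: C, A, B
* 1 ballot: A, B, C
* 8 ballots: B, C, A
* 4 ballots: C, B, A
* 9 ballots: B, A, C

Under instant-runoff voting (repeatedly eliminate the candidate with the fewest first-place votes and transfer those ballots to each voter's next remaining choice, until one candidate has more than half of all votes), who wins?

Round 1: A 1, B 17, C 17. A eliminated.
Round 2: B 18, C 17. B has a majority (≥18).

B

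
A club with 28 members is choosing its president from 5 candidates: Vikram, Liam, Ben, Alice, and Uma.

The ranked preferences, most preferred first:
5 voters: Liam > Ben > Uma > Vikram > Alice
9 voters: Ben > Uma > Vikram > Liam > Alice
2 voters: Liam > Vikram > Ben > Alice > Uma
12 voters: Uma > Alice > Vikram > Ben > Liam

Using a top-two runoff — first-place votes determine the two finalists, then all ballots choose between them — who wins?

Ben

Round 1 first-place votes: Vikram 0, Liam 7, Ben 9, Alice 0, Uma 12. Uma and Ben advance.
Runoff: Uma is ranked above Ben on 12 ballots, Ben above Uma on 16.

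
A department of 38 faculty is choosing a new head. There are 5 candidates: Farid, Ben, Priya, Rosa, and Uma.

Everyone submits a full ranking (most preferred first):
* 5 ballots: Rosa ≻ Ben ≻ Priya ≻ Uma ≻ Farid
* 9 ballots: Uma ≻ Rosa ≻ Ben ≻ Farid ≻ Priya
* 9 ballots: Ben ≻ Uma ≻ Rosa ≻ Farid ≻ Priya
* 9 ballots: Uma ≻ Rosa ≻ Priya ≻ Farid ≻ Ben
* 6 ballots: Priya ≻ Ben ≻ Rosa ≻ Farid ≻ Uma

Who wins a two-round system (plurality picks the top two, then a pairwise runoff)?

Round 1 first-place votes: Farid 0, Ben 9, Priya 6, Rosa 5, Uma 18. Uma and Ben advance.
Runoff: Uma is ranked above Ben on 18 ballots, Ben above Uma on 20.

Ben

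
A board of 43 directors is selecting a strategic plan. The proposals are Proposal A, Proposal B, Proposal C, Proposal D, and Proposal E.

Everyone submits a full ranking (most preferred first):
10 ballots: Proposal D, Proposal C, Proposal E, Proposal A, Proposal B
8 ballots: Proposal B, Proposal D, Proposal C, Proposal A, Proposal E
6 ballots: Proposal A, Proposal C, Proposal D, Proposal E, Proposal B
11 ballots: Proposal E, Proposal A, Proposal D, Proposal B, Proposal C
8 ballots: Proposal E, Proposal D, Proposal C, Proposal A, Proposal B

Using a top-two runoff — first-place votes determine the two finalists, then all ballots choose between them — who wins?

Round 1 first-place votes: Proposal A 6, Proposal B 8, Proposal C 0, Proposal D 10, Proposal E 19. Proposal E and Proposal D advance.
Runoff: Proposal E is ranked above Proposal D on 19 ballots, Proposal D above Proposal E on 24.

Proposal D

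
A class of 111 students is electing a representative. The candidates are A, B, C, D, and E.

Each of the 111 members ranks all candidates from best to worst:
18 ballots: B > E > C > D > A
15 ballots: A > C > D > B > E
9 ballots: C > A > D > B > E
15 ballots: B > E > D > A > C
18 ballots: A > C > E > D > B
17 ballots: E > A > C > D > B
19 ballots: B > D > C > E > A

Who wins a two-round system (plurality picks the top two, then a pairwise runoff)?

Round 1 first-place votes: A 33, B 52, C 9, D 0, E 17. B and A advance.
Runoff: B is ranked above A on 52 ballots, A above B on 59.

A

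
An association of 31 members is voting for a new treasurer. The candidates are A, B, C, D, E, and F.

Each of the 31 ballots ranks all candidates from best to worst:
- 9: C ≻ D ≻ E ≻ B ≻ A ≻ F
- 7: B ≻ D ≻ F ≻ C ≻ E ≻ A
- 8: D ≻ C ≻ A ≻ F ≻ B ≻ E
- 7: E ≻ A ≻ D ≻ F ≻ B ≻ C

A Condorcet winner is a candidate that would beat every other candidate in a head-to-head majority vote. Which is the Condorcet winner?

D

D vs A: 24–7
D vs B: 24–7
D vs C: 22–9
D vs E: 24–7
D vs F: 31–0
D beats every other candidate.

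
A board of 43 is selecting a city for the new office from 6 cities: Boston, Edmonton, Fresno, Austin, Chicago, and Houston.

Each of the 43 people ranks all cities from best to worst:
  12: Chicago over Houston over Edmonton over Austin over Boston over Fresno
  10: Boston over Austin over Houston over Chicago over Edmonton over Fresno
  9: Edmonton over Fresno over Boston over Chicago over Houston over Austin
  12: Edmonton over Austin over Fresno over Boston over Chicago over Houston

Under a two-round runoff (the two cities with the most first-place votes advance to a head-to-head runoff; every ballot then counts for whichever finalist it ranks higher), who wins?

Chicago

Round 1 first-place votes: Boston 10, Edmonton 21, Fresno 0, Austin 0, Chicago 12, Houston 0. Edmonton and Chicago advance.
Runoff: Edmonton is ranked above Chicago on 21 ballots, Chicago above Edmonton on 22.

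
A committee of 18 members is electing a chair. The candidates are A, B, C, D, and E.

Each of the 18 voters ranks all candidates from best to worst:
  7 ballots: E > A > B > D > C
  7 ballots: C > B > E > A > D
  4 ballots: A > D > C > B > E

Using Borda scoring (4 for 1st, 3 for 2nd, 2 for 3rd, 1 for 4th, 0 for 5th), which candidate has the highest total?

A: 7×3 + 7×1 + 4×4 = 44
B: 7×2 + 7×3 + 4×1 = 39
C: 7×0 + 7×4 + 4×2 = 36
D: 7×1 + 7×0 + 4×3 = 19
E: 7×4 + 7×2 + 4×0 = 42

A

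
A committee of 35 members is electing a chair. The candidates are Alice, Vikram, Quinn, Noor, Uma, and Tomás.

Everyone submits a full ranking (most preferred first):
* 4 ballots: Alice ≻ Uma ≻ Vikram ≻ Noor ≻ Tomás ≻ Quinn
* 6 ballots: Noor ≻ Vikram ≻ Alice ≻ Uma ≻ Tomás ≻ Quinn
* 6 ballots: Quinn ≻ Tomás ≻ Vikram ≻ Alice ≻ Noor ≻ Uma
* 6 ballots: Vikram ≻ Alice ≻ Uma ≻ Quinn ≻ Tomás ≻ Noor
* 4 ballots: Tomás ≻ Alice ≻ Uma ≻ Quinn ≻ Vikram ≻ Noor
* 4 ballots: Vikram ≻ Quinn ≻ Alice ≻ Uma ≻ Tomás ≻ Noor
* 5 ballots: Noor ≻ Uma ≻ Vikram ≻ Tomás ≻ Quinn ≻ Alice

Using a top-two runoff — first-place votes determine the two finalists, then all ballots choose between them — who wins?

Vikram

Round 1 first-place votes: Alice 4, Vikram 10, Quinn 6, Noor 11, Uma 0, Tomás 4. Noor and Vikram advance.
Runoff: Noor is ranked above Vikram on 11 ballots, Vikram above Noor on 24.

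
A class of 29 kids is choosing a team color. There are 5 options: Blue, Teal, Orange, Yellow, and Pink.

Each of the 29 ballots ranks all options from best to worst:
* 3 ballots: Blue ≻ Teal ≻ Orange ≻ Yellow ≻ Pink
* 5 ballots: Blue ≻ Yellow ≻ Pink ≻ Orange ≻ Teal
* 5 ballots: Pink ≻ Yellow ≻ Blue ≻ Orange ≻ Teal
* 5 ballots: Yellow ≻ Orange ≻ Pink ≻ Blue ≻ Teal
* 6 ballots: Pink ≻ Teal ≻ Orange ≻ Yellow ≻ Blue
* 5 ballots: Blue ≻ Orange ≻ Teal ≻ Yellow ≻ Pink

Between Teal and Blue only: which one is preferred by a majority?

Blue

Teal is ranked above Blue on 6 ballots; Blue above Teal on 23.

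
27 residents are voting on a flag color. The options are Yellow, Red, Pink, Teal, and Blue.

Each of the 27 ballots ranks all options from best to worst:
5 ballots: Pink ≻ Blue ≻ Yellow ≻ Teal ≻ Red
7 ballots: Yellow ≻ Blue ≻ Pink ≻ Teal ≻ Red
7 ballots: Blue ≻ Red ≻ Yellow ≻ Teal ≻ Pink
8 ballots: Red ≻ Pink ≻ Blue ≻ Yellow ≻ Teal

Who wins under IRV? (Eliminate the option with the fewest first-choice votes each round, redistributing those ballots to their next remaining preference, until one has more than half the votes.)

Round 1: Yellow 7, Red 8, Pink 5, Teal 0, Blue 7. Teal eliminated.
Round 2: Yellow 7, Red 8, Pink 5, Blue 7. Pink eliminated.
Round 3: Yellow 7, Red 8, Blue 12. Yellow eliminated.
Round 4: Red 8, Blue 19. Blue has a majority (≥14).

Blue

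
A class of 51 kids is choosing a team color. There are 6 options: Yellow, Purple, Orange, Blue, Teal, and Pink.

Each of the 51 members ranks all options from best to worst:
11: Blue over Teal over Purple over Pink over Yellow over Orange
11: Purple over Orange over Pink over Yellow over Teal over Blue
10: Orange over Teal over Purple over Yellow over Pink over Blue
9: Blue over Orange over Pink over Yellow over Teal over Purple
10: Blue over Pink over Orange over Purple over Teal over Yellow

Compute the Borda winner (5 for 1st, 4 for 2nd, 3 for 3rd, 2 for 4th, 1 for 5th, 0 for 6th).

Orange

Yellow: 11×1 + 11×2 + 10×2 + 9×2 + 10×0 = 71
Purple: 11×3 + 11×5 + 10×3 + 9×0 + 10×2 = 138
Orange: 11×0 + 11×4 + 10×5 + 9×4 + 10×3 = 160
Blue: 11×5 + 11×0 + 10×0 + 9×5 + 10×5 = 150
Teal: 11×4 + 11×1 + 10×4 + 9×1 + 10×1 = 114
Pink: 11×2 + 11×3 + 10×1 + 9×3 + 10×4 = 132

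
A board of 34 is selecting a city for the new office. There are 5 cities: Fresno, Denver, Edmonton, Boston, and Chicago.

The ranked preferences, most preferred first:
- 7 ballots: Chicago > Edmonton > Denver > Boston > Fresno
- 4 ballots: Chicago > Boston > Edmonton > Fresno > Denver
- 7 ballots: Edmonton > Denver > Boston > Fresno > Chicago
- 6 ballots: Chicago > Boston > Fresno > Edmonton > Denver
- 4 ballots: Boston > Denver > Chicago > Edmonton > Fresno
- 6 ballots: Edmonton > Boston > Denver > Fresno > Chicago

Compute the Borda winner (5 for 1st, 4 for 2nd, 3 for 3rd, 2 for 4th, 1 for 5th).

Fresno: 7×1 + 4×2 + 7×2 + 6×3 + 4×1 + 6×2 = 63
Denver: 7×3 + 4×1 + 7×4 + 6×1 + 4×4 + 6×3 = 93
Edmonton: 7×4 + 4×3 + 7×5 + 6×2 + 4×2 + 6×5 = 125
Boston: 7×2 + 4×4 + 7×3 + 6×4 + 4×5 + 6×4 = 119
Chicago: 7×5 + 4×5 + 7×1 + 6×5 + 4×3 + 6×1 = 110

Edmonton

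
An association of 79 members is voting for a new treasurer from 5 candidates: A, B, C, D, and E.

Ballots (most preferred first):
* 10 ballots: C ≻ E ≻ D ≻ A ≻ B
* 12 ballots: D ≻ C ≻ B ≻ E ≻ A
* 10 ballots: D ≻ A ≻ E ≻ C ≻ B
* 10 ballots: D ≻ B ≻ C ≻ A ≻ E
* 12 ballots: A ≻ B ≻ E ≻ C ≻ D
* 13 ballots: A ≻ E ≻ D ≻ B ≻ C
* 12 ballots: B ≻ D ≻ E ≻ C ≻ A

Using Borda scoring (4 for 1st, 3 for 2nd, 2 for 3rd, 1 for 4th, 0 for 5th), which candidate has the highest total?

A: 10×1 + 12×0 + 10×3 + 10×1 + 12×4 + 13×4 + 12×0 = 150
B: 10×0 + 12×2 + 10×0 + 10×3 + 12×3 + 13×1 + 12×4 = 151
C: 10×4 + 12×3 + 10×1 + 10×2 + 12×1 + 13×0 + 12×1 = 130
D: 10×2 + 12×4 + 10×4 + 10×4 + 12×0 + 13×2 + 12×3 = 210
E: 10×3 + 12×1 + 10×2 + 10×0 + 12×2 + 13×3 + 12×2 = 149

D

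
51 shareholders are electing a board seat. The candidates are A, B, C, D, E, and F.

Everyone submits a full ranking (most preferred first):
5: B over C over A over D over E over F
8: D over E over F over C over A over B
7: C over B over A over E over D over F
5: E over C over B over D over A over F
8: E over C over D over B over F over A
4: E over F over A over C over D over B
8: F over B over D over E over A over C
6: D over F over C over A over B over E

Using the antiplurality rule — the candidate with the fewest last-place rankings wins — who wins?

Last-place votes: A 8, B 12, C 8, D 0, E 6, F 17.

D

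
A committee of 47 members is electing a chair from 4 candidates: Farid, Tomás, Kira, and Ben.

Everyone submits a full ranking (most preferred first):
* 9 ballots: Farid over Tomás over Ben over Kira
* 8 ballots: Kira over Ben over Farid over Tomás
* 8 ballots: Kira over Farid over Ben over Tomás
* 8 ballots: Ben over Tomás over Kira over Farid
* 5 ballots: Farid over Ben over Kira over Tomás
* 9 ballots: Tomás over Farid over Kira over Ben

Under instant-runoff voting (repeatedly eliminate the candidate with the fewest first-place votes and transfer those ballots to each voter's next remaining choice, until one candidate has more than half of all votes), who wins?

Tomás

Round 1: Farid 14, Tomás 9, Kira 16, Ben 8. Ben eliminated.
Round 2: Farid 14, Tomás 17, Kira 16. Farid eliminated.
Round 3: Tomás 26, Kira 21. Tomás has a majority (≥24).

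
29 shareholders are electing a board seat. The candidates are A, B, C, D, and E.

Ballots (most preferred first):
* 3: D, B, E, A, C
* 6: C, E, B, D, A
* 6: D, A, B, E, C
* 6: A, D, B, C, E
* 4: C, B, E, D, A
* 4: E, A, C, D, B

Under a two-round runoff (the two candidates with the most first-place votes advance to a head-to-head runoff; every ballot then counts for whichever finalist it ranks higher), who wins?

D

Round 1 first-place votes: A 6, B 0, C 10, D 9, E 4. C and D advance.
Runoff: C is ranked above D on 14 ballots, D above C on 15.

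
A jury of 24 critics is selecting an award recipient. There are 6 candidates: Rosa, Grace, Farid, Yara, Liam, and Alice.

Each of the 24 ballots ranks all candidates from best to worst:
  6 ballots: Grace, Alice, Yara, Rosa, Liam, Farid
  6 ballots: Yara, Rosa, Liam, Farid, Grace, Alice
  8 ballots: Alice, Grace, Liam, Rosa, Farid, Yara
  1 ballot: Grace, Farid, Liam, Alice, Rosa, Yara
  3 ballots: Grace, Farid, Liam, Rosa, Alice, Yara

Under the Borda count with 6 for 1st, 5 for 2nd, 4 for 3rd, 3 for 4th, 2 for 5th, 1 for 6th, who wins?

Rosa: 6×3 + 6×5 + 8×3 + 1×2 + 3×3 = 83
Grace: 6×6 + 6×2 + 8×5 + 1×6 + 3×6 = 112
Farid: 6×1 + 6×3 + 8×2 + 1×5 + 3×5 = 60
Yara: 6×4 + 6×6 + 8×1 + 1×1 + 3×1 = 72
Liam: 6×2 + 6×4 + 8×4 + 1×4 + 3×4 = 84
Alice: 6×5 + 6×1 + 8×6 + 1×3 + 3×2 = 93

Grace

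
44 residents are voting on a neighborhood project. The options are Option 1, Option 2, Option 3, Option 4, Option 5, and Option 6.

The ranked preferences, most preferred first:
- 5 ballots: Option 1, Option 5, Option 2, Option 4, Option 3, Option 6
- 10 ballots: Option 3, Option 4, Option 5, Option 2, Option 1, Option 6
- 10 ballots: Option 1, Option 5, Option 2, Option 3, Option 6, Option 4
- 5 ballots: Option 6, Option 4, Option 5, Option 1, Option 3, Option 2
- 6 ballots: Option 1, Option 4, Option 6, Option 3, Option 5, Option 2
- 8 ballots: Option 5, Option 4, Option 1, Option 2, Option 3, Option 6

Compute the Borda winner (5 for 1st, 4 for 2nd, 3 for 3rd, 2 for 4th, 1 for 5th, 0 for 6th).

Option 1: 5×5 + 10×1 + 10×5 + 5×2 + 6×5 + 8×3 = 149
Option 2: 5×3 + 10×2 + 10×3 + 5×0 + 6×0 + 8×2 = 81
Option 3: 5×1 + 10×5 + 10×2 + 5×1 + 6×2 + 8×1 = 100
Option 4: 5×2 + 10×4 + 10×0 + 5×4 + 6×4 + 8×4 = 126
Option 5: 5×4 + 10×3 + 10×4 + 5×3 + 6×1 + 8×5 = 151
Option 6: 5×0 + 10×0 + 10×1 + 5×5 + 6×3 + 8×0 = 53

Option 5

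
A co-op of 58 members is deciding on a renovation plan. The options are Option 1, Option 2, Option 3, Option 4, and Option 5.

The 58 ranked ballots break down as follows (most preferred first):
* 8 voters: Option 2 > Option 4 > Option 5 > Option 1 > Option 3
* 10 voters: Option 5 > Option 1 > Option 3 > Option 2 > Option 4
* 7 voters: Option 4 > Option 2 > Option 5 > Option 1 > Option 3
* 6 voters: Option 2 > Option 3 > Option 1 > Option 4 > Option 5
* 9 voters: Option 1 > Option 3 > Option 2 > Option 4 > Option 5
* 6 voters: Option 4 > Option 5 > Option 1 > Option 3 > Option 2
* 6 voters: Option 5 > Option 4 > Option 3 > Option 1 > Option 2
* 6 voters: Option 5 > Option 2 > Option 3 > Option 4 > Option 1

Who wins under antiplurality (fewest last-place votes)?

Option 1

Last-place votes: Option 1 6, Option 2 12, Option 3 15, Option 4 10, Option 5 15.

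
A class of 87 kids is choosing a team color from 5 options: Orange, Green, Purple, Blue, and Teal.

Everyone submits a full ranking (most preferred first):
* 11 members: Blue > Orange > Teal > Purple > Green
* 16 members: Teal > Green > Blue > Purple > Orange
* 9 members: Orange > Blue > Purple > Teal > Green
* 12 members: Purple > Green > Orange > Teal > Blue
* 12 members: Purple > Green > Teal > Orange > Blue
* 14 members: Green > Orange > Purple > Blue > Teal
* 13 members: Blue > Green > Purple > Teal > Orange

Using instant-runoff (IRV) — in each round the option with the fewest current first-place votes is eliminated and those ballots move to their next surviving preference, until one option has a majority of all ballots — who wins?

Blue

Round 1: Orange 9, Green 14, Purple 24, Blue 24, Teal 16. Orange eliminated.
Round 2: Green 14, Purple 24, Blue 33, Teal 16. Green eliminated.
Round 3: Purple 38, Blue 33, Teal 16. Teal eliminated.
Round 4: Purple 38, Blue 49. Blue has a majority (≥44).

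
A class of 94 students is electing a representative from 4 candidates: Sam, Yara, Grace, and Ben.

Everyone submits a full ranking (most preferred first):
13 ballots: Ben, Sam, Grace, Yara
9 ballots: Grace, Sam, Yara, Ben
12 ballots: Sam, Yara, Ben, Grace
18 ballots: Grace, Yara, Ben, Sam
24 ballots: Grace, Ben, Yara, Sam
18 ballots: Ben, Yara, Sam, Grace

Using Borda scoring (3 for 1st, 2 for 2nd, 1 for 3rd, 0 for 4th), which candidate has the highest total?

Ben

Sam: 13×2 + 9×2 + 12×3 + 18×0 + 24×0 + 18×1 = 98
Yara: 13×0 + 9×1 + 12×2 + 18×2 + 24×1 + 18×2 = 129
Grace: 13×1 + 9×3 + 12×0 + 18×3 + 24×3 + 18×0 = 166
Ben: 13×3 + 9×0 + 12×1 + 18×1 + 24×2 + 18×3 = 171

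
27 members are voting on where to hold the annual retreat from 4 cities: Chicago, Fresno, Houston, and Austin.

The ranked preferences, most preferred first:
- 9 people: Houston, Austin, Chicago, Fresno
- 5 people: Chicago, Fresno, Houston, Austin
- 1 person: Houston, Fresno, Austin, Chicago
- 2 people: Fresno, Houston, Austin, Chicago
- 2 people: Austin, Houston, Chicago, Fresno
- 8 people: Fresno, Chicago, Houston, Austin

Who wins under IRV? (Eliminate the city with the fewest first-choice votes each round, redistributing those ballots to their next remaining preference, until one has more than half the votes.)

Fresno

Round 1: Chicago 5, Fresno 10, Houston 10, Austin 2. Austin eliminated.
Round 2: Chicago 5, Fresno 10, Houston 12. Chicago eliminated.
Round 3: Fresno 15, Houston 12. Fresno has a majority (≥14).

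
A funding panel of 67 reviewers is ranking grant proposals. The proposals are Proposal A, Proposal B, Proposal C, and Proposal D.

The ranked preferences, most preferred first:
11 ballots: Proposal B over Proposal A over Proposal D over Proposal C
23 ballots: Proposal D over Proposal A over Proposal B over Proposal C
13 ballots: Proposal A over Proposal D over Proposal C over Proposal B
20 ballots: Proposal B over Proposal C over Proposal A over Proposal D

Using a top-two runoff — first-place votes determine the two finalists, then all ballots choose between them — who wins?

Proposal D

Round 1 first-place votes: Proposal A 13, Proposal B 31, Proposal C 0, Proposal D 23. Proposal B and Proposal D advance.
Runoff: Proposal B is ranked above Proposal D on 31 ballots, Proposal D above Proposal B on 36.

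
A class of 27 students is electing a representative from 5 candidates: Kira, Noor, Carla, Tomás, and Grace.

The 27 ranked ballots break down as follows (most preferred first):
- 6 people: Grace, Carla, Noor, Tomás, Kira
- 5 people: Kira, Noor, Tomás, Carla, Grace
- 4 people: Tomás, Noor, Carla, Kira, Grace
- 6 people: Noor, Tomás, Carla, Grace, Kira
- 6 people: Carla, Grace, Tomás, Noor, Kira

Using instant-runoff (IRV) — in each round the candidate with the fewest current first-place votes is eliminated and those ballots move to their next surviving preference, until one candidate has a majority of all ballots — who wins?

Noor

Round 1: Kira 5, Noor 6, Carla 6, Tomás 4, Grace 6. Tomás eliminated.
Round 2: Kira 5, Noor 10, Carla 6, Grace 6. Kira eliminated.
Round 3: Noor 15, Carla 6, Grace 6. Noor has a majority (≥14).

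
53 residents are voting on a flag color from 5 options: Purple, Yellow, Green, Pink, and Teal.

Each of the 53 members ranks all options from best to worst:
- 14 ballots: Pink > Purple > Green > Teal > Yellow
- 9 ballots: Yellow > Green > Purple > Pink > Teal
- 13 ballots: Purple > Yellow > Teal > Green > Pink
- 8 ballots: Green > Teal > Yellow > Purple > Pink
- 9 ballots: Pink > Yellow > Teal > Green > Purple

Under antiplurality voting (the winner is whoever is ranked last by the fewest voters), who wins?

Last-place votes: Purple 9, Yellow 14, Green 0, Pink 21, Teal 9.

Green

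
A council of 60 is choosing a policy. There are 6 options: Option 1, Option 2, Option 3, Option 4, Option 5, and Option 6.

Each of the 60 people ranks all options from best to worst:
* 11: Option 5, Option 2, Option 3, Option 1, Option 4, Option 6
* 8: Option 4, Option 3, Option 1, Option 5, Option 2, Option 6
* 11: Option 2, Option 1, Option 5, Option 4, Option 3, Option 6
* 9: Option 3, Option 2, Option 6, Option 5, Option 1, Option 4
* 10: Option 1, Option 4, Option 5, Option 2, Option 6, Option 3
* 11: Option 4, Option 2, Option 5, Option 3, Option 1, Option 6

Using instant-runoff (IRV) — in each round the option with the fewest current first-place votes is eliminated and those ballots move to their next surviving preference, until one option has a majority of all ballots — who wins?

Option 2

Round 1: Option 1 10, Option 2 11, Option 3 9, Option 4 19, Option 5 11, Option 6 0. Option 6 eliminated.
Round 2: Option 1 10, Option 2 11, Option 3 9, Option 4 19, Option 5 11. Option 3 eliminated.
Round 3: Option 1 10, Option 2 20, Option 4 19, Option 5 11. Option 1 eliminated.
Round 4: Option 2 20, Option 4 29, Option 5 11. Option 5 eliminated.
Round 5: Option 2 31, Option 4 29. Option 2 has a majority (≥31).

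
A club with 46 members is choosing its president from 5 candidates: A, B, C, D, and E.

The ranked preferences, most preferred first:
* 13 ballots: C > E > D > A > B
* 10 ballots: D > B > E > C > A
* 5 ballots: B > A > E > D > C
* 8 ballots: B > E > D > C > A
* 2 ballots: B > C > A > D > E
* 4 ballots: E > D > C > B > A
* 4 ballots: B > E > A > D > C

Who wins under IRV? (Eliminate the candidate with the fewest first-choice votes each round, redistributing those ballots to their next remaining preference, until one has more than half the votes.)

Round 1: A 0, B 19, C 13, D 10, E 4. A eliminated.
Round 2: B 19, C 13, D 10, E 4. E eliminated.
Round 3: B 19, C 13, D 14. C eliminated.
Round 4: B 19, D 27. D has a majority (≥24).

D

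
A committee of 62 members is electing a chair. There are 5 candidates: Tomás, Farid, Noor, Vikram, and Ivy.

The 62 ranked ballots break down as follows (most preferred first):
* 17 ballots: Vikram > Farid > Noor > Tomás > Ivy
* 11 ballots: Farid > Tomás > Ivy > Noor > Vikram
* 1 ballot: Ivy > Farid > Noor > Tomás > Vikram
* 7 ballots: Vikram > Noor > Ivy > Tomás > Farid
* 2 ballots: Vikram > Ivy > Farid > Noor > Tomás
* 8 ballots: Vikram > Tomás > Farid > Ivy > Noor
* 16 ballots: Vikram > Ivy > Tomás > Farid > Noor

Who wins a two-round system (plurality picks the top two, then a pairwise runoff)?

Vikram

Round 1 first-place votes: Tomás 0, Farid 11, Noor 0, Vikram 50, Ivy 1. Vikram and Farid advance.
Runoff: Vikram is ranked above Farid on 50 ballots, Farid above Vikram on 12.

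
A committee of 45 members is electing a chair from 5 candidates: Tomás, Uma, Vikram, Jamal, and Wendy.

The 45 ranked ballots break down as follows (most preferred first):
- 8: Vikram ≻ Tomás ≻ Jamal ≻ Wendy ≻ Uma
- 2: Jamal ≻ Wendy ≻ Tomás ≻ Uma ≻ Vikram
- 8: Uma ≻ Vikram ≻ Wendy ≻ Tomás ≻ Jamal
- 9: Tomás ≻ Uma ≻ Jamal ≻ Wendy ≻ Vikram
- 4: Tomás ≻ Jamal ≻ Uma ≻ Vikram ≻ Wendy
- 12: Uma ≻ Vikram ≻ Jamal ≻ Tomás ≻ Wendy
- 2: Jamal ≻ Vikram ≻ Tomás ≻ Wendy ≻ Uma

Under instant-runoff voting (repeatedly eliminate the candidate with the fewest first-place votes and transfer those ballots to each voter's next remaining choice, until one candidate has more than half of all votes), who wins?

Round 1: Tomás 13, Uma 20, Vikram 8, Jamal 4, Wendy 0. Wendy eliminated.
Round 2: Tomás 13, Uma 20, Vikram 8, Jamal 4. Jamal eliminated.
Round 3: Tomás 15, Uma 20, Vikram 10. Vikram eliminated.
Round 4: Tomás 25, Uma 20. Tomás has a majority (≥23).

Tomás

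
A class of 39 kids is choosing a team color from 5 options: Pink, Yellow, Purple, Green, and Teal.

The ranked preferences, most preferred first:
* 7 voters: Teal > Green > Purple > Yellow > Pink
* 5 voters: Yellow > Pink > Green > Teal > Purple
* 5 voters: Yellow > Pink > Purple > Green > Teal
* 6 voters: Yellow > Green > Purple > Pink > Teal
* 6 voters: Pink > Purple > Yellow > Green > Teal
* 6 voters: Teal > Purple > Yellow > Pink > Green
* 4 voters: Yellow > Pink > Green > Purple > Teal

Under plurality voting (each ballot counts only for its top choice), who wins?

Yellow

First-place votes: Pink 6, Yellow 20, Purple 0, Green 0, Teal 13.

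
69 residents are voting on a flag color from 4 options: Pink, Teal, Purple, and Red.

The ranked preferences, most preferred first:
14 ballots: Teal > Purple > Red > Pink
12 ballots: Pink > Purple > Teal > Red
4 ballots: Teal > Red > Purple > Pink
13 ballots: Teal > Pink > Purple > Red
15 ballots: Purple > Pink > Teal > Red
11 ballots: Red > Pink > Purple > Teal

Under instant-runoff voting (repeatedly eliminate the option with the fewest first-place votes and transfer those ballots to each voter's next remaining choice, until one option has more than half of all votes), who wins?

Pink

Round 1: Pink 12, Teal 31, Purple 15, Red 11. Red eliminated.
Round 2: Pink 23, Teal 31, Purple 15. Purple eliminated.
Round 3: Pink 38, Teal 31. Pink has a majority (≥35).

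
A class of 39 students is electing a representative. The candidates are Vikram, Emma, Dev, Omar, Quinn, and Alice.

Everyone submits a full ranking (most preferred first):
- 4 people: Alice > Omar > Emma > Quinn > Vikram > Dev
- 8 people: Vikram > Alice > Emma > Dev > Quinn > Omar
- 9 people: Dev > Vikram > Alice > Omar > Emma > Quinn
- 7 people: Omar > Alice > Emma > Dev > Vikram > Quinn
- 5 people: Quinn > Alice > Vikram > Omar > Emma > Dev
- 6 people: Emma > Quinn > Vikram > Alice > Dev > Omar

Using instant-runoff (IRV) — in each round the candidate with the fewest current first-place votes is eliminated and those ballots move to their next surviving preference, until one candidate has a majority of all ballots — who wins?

Round 1: Vikram 8, Emma 6, Dev 9, Omar 7, Quinn 5, Alice 4. Alice eliminated.
Round 2: Vikram 8, Emma 6, Dev 9, Omar 11, Quinn 5. Quinn eliminated.
Round 3: Vikram 13, Emma 6, Dev 9, Omar 11. Emma eliminated.
Round 4: Vikram 19, Dev 9, Omar 11. Dev eliminated.
Round 5: Vikram 28, Omar 11. Vikram has a majority (≥20).

Vikram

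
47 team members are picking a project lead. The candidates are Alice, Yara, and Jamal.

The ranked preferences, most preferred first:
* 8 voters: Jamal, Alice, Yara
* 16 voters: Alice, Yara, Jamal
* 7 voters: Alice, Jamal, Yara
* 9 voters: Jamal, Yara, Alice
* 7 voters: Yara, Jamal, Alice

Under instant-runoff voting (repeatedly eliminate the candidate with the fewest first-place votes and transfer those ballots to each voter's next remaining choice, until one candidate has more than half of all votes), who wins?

Jamal

Round 1: Alice 23, Yara 7, Jamal 17. Yara eliminated.
Round 2: Alice 23, Jamal 24. Jamal has a majority (≥24).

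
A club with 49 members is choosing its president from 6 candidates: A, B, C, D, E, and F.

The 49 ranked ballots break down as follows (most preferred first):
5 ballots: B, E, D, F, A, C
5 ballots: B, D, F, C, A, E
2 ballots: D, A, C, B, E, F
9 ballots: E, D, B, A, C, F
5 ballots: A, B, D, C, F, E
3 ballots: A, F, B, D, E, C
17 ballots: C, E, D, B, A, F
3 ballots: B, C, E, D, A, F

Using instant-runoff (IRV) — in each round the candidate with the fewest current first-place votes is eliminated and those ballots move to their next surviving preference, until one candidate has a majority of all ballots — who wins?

Round 1: A 8, B 13, C 17, D 2, E 9, F 0. F eliminated.
Round 2: A 8, B 13, C 17, D 2, E 9. D eliminated.
Round 3: A 10, B 13, C 17, E 9. E eliminated.
Round 4: A 10, B 22, C 17. A eliminated.
Round 5: B 30, C 19. B has a majority (≥25).

B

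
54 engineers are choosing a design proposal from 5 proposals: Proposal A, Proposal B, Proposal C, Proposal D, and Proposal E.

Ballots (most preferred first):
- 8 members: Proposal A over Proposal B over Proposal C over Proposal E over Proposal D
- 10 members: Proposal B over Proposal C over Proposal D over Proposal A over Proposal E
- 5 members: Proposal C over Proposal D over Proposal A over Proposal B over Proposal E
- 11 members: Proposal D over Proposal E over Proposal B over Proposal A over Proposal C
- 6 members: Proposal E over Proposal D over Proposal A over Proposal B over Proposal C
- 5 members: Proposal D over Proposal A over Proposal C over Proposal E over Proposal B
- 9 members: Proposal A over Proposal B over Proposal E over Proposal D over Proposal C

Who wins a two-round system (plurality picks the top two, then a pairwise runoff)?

Round 1 first-place votes: Proposal A 17, Proposal B 10, Proposal C 5, Proposal D 16, Proposal E 6. Proposal A and Proposal D advance.
Runoff: Proposal A is ranked above Proposal D on 17 ballots, Proposal D above Proposal A on 37.

Proposal D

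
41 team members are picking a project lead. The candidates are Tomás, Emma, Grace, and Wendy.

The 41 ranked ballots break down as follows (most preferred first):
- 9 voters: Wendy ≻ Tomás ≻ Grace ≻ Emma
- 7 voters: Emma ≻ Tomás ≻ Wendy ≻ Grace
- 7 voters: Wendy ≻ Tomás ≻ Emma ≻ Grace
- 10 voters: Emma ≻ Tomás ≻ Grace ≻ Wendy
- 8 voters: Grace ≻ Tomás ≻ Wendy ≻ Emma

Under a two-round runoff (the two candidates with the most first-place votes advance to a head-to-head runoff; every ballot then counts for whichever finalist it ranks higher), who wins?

Wendy

Round 1 first-place votes: Tomás 0, Emma 17, Grace 8, Wendy 16. Emma and Wendy advance.
Runoff: Emma is ranked above Wendy on 17 ballots, Wendy above Emma on 24.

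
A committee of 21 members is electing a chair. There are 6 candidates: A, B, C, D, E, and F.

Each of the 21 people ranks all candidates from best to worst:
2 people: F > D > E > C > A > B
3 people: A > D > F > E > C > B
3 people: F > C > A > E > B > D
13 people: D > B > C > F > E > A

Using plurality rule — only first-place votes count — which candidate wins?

D

First-place votes: A 3, B 0, C 0, D 13, E 0, F 5.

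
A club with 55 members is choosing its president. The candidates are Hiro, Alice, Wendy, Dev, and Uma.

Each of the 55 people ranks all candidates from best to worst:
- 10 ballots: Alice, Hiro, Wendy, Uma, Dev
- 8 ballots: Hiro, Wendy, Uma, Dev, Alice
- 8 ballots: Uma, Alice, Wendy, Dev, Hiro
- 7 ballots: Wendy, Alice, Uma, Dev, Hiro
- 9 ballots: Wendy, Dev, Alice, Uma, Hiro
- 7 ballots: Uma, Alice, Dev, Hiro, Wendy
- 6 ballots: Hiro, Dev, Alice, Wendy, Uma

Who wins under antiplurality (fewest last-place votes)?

Uma

Last-place votes: Hiro 24, Alice 8, Wendy 7, Dev 10, Uma 6.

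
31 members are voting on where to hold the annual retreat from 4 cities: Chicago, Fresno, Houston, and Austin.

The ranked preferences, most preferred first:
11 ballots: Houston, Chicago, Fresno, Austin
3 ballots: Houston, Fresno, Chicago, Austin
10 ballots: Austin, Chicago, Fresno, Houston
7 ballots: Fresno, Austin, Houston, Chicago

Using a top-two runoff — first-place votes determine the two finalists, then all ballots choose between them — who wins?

Austin

Round 1 first-place votes: Chicago 0, Fresno 7, Houston 14, Austin 10. Houston and Austin advance.
Runoff: Houston is ranked above Austin on 14 ballots, Austin above Houston on 17.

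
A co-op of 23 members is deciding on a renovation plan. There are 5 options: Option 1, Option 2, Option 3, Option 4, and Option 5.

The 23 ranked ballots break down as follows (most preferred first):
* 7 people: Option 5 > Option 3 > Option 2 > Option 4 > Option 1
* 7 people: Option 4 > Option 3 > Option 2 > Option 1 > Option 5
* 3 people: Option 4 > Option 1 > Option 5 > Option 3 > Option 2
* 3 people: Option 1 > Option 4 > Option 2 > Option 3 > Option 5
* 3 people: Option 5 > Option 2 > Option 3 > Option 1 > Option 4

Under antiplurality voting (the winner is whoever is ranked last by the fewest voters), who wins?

Option 3

Last-place votes: Option 1 7, Option 2 3, Option 3 0, Option 4 3, Option 5 10.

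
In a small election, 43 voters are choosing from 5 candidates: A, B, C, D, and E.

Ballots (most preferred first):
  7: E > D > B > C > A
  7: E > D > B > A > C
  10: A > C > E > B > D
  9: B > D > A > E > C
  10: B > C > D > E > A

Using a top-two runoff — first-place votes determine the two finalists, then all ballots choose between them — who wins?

E

Round 1 first-place votes: A 10, B 19, C 0, D 0, E 14. B and E advance.
Runoff: B is ranked above E on 19 ballots, E above B on 24.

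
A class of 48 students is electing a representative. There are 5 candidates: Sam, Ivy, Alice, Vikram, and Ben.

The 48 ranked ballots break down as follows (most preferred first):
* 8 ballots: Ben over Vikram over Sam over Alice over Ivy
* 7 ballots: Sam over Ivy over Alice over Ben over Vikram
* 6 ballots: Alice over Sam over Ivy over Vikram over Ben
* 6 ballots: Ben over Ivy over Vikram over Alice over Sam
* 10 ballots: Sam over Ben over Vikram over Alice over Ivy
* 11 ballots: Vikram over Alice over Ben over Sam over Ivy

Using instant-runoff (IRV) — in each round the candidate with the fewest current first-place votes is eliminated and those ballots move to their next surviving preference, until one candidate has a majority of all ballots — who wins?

Round 1: Sam 17, Ivy 0, Alice 6, Vikram 11, Ben 14. Ivy eliminated.
Round 2: Sam 17, Alice 6, Vikram 11, Ben 14. Alice eliminated.
Round 3: Sam 23, Vikram 11, Ben 14. Vikram eliminated.
Round 4: Sam 23, Ben 25. Ben has a majority (≥25).

Ben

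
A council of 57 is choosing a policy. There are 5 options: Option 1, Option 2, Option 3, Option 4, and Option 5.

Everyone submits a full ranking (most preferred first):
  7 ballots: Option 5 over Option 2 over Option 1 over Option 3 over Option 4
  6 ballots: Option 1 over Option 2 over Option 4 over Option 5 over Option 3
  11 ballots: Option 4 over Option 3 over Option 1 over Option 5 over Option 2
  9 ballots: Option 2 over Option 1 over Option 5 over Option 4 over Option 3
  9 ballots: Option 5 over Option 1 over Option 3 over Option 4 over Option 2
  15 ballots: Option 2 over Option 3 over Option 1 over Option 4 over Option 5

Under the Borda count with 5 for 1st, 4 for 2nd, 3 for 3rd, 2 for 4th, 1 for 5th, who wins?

Option 1: 7×3 + 6×5 + 11×3 + 9×4 + 9×4 + 15×3 = 201
Option 2: 7×4 + 6×4 + 11×1 + 9×5 + 9×1 + 15×5 = 192
Option 3: 7×2 + 6×1 + 11×4 + 9×1 + 9×3 + 15×4 = 160
Option 4: 7×1 + 6×3 + 11×5 + 9×2 + 9×2 + 15×2 = 146
Option 5: 7×5 + 6×2 + 11×2 + 9×3 + 9×5 + 15×1 = 156

Option 1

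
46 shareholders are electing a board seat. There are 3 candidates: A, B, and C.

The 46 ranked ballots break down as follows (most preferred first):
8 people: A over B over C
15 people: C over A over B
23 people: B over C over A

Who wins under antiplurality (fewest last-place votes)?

Last-place votes: A 23, B 15, C 8.

C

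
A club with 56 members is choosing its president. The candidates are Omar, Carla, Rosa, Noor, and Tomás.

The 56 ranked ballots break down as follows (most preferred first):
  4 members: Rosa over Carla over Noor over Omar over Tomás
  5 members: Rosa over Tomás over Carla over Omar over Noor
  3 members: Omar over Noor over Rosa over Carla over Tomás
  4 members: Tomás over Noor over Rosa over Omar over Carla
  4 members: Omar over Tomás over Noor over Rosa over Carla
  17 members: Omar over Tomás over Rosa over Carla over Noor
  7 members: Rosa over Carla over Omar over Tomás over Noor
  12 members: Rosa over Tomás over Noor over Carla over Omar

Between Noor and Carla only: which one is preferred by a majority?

Carla

Noor is ranked above Carla on 23 ballots; Carla above Noor on 33.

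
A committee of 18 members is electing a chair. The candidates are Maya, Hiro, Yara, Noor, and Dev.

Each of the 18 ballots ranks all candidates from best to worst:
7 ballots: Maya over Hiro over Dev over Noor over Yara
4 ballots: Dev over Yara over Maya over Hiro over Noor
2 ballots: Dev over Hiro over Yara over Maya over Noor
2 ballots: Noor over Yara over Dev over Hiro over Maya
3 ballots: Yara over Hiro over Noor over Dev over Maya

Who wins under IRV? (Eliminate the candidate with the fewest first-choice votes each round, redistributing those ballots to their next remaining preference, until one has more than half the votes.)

Round 1: Maya 7, Hiro 0, Yara 3, Noor 2, Dev 6. Hiro eliminated.
Round 2: Maya 7, Yara 3, Noor 2, Dev 6. Noor eliminated.
Round 3: Maya 7, Yara 5, Dev 6. Yara eliminated.
Round 4: Maya 7, Dev 11. Dev has a majority (≥10).

Dev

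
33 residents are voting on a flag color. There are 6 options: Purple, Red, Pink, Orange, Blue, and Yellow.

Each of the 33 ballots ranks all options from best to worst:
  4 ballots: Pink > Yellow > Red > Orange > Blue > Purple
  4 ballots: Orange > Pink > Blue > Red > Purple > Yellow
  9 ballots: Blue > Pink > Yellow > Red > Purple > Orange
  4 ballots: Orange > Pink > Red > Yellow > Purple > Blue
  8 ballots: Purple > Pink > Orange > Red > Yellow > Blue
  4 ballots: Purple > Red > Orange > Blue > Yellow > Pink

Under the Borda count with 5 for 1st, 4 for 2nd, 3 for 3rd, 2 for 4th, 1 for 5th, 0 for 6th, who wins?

Pink

Purple: 4×0 + 4×1 + 9×1 + 4×1 + 8×5 + 4×5 = 77
Red: 4×3 + 4×2 + 9×2 + 4×3 + 8×2 + 4×4 = 82
Pink: 4×5 + 4×4 + 9×4 + 4×4 + 8×4 + 4×0 = 120
Orange: 4×2 + 4×5 + 9×0 + 4×5 + 8×3 + 4×3 = 84
Blue: 4×1 + 4×3 + 9×5 + 4×0 + 8×0 + 4×2 = 69
Yellow: 4×4 + 4×0 + 9×3 + 4×2 + 8×1 + 4×1 = 63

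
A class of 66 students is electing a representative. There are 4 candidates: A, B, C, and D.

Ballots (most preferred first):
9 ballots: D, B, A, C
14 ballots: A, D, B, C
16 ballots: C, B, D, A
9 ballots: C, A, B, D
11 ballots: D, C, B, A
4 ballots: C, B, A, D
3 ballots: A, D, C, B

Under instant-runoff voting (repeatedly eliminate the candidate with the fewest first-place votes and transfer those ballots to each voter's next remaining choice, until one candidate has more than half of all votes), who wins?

Round 1: A 17, B 0, C 29, D 20. B eliminated.
Round 2: A 17, C 29, D 20. A eliminated.
Round 3: C 29, D 37. D has a majority (≥34).

D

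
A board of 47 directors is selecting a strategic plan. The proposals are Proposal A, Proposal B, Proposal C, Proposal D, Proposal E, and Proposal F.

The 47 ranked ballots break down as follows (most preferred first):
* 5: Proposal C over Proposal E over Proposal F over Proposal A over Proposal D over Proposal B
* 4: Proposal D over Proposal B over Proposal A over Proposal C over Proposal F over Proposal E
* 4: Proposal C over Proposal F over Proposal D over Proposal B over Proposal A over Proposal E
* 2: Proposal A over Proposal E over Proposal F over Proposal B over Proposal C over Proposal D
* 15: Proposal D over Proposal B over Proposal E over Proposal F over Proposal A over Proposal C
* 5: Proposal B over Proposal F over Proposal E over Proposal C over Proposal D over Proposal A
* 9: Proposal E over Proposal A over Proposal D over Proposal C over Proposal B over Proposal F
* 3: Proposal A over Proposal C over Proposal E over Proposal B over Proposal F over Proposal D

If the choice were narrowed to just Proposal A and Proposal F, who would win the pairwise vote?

Proposal A is ranked above Proposal F on 18 ballots; Proposal F above Proposal A on 29.

Proposal F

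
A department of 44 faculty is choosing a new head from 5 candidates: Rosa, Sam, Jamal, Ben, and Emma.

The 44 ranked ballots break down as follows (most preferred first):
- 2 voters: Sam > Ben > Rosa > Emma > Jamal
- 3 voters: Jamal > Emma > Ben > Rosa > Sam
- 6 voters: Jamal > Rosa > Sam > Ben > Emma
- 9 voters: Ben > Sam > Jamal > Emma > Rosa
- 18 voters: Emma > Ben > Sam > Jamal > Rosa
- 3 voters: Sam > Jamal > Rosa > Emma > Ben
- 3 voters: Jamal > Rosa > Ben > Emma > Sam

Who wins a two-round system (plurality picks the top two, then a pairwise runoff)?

Jamal

Round 1 first-place votes: Rosa 0, Sam 5, Jamal 12, Ben 9, Emma 18. Emma and Jamal advance.
Runoff: Emma is ranked above Jamal on 20 ballots, Jamal above Emma on 24.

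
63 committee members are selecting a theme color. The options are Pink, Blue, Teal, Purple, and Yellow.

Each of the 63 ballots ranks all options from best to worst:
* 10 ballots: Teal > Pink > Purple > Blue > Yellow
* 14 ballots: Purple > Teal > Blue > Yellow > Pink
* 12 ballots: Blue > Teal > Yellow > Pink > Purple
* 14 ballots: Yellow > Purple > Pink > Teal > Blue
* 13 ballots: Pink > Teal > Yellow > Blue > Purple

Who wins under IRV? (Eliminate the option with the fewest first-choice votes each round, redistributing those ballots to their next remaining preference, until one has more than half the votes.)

Round 1: Pink 13, Blue 12, Teal 10, Purple 14, Yellow 14. Teal eliminated.
Round 2: Pink 23, Blue 12, Purple 14, Yellow 14. Blue eliminated.
Round 3: Pink 23, Purple 14, Yellow 26. Purple eliminated.
Round 4: Pink 23, Yellow 40. Yellow has a majority (≥32).

Yellow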